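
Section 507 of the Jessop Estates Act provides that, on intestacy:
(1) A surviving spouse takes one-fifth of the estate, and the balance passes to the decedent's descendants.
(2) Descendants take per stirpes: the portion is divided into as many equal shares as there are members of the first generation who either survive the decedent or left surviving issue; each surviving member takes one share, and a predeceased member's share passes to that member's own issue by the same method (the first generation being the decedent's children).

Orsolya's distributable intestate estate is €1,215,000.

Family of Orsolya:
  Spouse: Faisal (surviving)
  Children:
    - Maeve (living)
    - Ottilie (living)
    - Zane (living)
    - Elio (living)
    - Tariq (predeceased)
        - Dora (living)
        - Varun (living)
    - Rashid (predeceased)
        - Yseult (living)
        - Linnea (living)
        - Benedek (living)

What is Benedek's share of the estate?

Faisal takes one-fifth of €1,215,000 = €243,000. The remaining €972,000 passes to the descendants.
The descendants' portion (€972,000) is divided into 6 shares of €162,000: Maeve, Ottilie, Zane, and Elio each take €162,000; Tariq's €162,000 share passes to Tariq's issue; Rashid's €162,000 share passes to Rashid's issue.
Tariq's share (€162,000) is divided into 2 shares of €81,000: Dora and Varun each take €81,000.
Rashid's share (€162,000) is divided into 3 shares of €54,000: Yseult, Linnea, and Benedek each take €54,000.

Benedek receives €54,000.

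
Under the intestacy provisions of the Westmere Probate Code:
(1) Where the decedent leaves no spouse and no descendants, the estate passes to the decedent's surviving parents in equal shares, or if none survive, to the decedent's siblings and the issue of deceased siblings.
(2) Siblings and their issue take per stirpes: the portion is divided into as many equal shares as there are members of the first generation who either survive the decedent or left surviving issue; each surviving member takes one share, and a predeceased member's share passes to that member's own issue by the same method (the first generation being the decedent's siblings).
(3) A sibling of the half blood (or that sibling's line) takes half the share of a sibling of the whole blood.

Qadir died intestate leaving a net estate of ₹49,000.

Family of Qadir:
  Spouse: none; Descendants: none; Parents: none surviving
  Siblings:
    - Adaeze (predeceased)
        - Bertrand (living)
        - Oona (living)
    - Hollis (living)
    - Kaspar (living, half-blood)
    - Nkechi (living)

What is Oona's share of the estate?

The entire ₹49,000 passes to the siblings and their issue.
Counting each half-blood sibling's line as half a unit, there are 7/2 units in ₹49,000, so one unit is ₹14,000. Whole-blood lines (Adaeze, Hollis, and Nkechi) take ₹14,000 each; half-blood lines (Kaspar) take ₹7,000 each.
Adaeze's share (₹14,000) is divided into 2 shares of ₹7,000: Bertrand and Oona each take ₹7,000.

Oona receives ₹7,000.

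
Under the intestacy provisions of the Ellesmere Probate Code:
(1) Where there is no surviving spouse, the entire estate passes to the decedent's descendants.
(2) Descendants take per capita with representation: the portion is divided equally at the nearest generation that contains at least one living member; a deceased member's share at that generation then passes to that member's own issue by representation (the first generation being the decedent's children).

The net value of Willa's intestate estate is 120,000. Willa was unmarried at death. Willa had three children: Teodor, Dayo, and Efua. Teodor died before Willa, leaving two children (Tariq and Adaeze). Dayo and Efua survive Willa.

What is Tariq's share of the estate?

Tariq receives 20,000.

The entire 120,000 passes to the descendants.
That amount (120,000) is divided into 3 shares of 40,000: Dayo and Efua each take 40,000; Teodor's 40,000 share passes to Teodor's issue.
Teodor's share (40,000) is divided into 2 shares of 20,000: Tariq and Adaeze each take 20,000.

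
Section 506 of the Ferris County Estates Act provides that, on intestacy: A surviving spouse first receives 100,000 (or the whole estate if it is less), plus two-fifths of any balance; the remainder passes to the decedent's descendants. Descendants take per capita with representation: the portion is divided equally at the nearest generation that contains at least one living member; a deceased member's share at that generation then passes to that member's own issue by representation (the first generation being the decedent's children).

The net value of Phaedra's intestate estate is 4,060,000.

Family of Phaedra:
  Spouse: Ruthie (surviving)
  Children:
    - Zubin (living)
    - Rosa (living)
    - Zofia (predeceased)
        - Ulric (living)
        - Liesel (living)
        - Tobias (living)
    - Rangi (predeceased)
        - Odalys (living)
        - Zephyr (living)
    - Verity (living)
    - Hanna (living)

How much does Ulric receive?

Ruthie first takes 100,000, leaving a balance of 3,960,000. Ruthie then takes two-fifths of the balance (1,584,000), for a total of 1,684,000. The remaining 2,376,000 passes to the descendants.
The descendants' portion (2,376,000) is divided into 6 shares of 396,000: Zubin, Rosa, Verity, and Hanna each take 396,000; Zofia's 396,000 share passes to Zofia's issue; Rangi's 396,000 share passes to Rangi's issue.
Zofia's share (396,000) is divided into 3 shares of 132,000: Ulric, Liesel, and Tobias each take 132,000.
Rangi's share (396,000) is divided into 2 shares of 198,000: Odalys and Zephyr each take 198,000.

Ulric receives 132,000.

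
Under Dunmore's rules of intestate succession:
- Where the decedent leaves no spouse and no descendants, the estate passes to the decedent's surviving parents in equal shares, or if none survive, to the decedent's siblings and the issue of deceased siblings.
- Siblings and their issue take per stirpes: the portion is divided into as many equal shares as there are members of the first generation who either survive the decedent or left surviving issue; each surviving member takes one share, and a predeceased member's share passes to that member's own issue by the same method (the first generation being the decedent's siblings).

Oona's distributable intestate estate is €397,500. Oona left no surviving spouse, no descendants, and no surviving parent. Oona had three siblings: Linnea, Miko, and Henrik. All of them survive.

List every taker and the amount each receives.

The entire €397,500 passes to the siblings and their issue.
That amount (€397,500) is divided into 3 shares of €132,500: Linnea, Miko, and Henrik each take €132,500.

Linnea: €132,500; Miko: €132,500; Henrik: €132,500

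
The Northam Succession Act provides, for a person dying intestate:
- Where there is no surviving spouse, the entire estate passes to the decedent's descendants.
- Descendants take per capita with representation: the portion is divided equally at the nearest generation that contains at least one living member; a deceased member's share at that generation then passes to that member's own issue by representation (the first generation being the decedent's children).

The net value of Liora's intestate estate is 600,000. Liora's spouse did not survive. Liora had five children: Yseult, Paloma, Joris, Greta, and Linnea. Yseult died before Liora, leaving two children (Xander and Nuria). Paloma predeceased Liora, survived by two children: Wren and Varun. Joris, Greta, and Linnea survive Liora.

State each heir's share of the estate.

The entire 600,000 passes to the descendants.
That amount (600,000) is divided into 5 shares of 120,000: Joris, Greta, and Linnea each take 120,000; Yseult's 120,000 share passes to Yseult's issue; Paloma's 120,000 share passes to Paloma's issue.
Yseult's share (120,000) is divided into 2 shares of 60,000: Xander and Nuria each take 60,000.
Paloma's share (120,000) is divided into 2 shares of 60,000: Wren and Varun each take 60,000.

Xander: 60,000; Nuria: 60,000; Wren: 60,000; Varun: 60,000; Joris: 120,000; Greta: 120,000; Linnea: 120,000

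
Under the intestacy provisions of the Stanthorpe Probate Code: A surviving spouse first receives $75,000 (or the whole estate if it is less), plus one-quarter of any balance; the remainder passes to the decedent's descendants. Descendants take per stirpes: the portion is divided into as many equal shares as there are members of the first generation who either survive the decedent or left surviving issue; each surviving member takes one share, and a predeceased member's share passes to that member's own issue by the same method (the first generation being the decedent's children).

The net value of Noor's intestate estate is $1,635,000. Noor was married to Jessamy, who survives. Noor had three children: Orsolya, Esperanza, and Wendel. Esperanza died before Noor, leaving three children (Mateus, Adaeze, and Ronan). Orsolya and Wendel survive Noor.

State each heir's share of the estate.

Jessamy: $465,000; Orsolya: $390,000; Mateus: $130,000; Adaeze: $130,000; Ronan: $130,000; Wendel: $390,000

Jessamy first takes $75,000, leaving a balance of $1,560,000. Jessamy then takes one-quarter of the balance ($390,000), for a total of $465,000. The remaining $1,170,000 passes to the descendants.
The descendants' portion ($1,170,000) is divided into 3 shares of $390,000: Orsolya and Wendel each take $390,000; Esperanza's $390,000 share passes to Esperanza's issue.
Esperanza's share ($390,000) is divided into 3 shares of $130,000: Mateus, Adaeze, and Ronan each take $130,000.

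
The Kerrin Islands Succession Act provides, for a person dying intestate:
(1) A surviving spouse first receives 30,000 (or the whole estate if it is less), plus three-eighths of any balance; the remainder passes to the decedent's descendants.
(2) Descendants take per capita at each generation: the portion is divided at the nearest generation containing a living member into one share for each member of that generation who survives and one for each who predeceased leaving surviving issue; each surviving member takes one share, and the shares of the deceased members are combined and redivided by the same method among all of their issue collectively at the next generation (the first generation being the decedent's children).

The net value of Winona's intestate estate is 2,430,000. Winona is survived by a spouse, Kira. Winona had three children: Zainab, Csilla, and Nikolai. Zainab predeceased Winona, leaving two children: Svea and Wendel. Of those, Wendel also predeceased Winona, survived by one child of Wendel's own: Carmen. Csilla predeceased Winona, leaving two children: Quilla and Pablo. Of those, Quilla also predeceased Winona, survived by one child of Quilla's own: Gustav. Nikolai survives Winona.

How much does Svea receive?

Svea receives 250,000.

Kira first takes 30,000, leaving a balance of 2,400,000. Kira then takes three-eighths of the balance (900,000), for a total of 930,000. The remaining 1,500,000 passes to the descendants.
The descendants' portion (1,500,000) is divided at the children's generation into 3 shares of 500,000. Nikolai takes 500,000. The 2 shares of the deceased (Zainab and Csilla) are combined into a pool of 1,000,000.
That pool (1,000,000) is divided at the grandchildren's generation into 4 shares of 250,000. Svea and Pablo each take 250,000. The 2 shares of the deceased (Wendel and Quilla) are combined into a pool of 500,000.
That pool (500,000) is divided at the great-grandchildren's generation equally among Carmen and Gustav: 250,000 each.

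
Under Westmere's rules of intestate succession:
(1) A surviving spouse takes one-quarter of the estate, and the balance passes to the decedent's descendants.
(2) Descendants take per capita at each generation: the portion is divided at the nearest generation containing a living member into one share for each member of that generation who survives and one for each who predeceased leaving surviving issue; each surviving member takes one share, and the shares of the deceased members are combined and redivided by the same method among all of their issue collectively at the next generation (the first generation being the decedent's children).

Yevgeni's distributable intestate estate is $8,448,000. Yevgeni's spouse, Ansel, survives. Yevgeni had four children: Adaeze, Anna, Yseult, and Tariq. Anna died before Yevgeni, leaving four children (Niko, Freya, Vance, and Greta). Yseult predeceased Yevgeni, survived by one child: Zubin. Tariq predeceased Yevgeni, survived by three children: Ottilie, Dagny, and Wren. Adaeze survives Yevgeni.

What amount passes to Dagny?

Ansel takes one-quarter of $8,448,000 = $2,112,000. The remaining $6,336,000 passes to the descendants.
The descendants' portion ($6,336,000) is divided at the children's generation into 4 shares of $1,584,000. Adaeze takes $1,584,000. The 3 shares of the deceased (Anna, Yseult, and Tariq) are combined into a pool of $4,752,000.
That pool ($4,752,000) is divided at the grandchildren's generation equally among Niko, Freya, Vance, Greta, Zubin, Ottilie, Dagny, and Wren: $594,000 each.

Dagny receives $594,000.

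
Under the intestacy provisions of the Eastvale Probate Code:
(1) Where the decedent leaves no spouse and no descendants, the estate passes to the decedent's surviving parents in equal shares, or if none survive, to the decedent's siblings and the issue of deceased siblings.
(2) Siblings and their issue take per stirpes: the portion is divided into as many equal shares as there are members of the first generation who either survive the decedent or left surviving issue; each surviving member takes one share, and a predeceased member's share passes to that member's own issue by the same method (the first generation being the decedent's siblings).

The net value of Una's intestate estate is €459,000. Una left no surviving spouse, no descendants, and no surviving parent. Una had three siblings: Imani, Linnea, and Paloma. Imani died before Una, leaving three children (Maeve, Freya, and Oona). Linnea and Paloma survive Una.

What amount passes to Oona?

The entire €459,000 passes to the siblings and their issue.
That amount (€459,000) is divided into 3 shares of €153,000: Linnea and Paloma each take €153,000; Imani's €153,000 share passes to Imani's issue.
Imani's share (€153,000) is divided into 3 shares of €51,000: Maeve, Freya, and Oona each take €51,000.

Oona receives €51,000.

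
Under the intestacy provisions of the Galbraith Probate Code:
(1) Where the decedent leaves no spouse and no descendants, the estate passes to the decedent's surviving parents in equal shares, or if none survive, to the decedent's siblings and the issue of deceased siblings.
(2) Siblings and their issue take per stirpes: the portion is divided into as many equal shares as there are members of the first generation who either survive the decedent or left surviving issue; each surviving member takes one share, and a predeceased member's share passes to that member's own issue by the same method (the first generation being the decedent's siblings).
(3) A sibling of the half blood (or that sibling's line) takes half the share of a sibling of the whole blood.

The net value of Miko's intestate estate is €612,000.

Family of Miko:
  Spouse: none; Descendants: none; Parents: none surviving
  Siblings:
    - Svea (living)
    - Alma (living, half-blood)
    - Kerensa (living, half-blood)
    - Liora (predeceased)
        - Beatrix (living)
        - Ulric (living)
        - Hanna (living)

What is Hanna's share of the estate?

The entire €612,000 passes to the siblings and their issue.
Counting each half-blood sibling's line as half a unit, there are 3 units in €612,000, so one unit is €204,000. Whole-blood lines (Svea and Liora) take €204,000 each; half-blood lines (Alma and Kerensa) take €102,000 each.
Liora's share (€204,000) is divided into 3 shares of €68,000: Beatrix, Ulric, and Hanna each take €68,000.

Hanna receives €68,000.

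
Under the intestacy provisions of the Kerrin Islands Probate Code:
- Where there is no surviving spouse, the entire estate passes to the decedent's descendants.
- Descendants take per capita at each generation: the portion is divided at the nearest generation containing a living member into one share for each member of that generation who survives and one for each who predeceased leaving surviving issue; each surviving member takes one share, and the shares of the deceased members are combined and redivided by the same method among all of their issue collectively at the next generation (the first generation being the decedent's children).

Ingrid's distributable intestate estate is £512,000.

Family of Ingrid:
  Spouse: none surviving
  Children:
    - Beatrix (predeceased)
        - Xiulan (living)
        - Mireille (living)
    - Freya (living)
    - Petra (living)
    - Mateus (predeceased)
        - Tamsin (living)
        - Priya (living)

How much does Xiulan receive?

Xiulan receives £64,000.

The entire £512,000 passes to the descendants.
That amount (£512,000) is divided at the children's generation into 4 shares of £128,000. Freya and Petra each take £128,000. The 2 shares of the deceased (Beatrix and Mateus) are combined into a pool of £256,000.
That pool (£256,000) is divided at the grandchildren's generation equally among Xiulan, Mireille, Tamsin, and Priya: £64,000 each.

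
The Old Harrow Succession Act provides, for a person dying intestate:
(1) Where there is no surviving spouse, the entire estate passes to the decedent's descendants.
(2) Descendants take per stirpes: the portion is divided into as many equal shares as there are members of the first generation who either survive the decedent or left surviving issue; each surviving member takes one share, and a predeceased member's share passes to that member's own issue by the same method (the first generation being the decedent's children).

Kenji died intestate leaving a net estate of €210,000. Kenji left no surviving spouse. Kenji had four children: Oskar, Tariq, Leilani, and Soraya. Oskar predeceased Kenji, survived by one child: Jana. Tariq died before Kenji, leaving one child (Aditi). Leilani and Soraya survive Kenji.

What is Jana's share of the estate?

The entire €210,000 passes to the descendants.
That amount (€210,000) is divided into 4 shares of €52,500: Leilani and Soraya each take €52,500; Oskar's €52,500 share passes to Oskar's issue; Tariq's €52,500 share passes to Tariq's issue.
Oskar's share (€52,500) passes entirely to Jana.
Tariq's share (€52,500) passes entirely to Aditi.

Jana receives €52,500.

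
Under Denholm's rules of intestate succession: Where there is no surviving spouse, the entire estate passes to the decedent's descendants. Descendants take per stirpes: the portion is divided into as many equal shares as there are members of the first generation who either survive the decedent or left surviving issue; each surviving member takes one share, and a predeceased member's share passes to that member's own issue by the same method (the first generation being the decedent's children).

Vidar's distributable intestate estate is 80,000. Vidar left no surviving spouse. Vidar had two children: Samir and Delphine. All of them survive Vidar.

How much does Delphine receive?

The entire 80,000 passes to the descendants.
That amount (80,000) is divided into 2 shares of 40,000: Samir and Delphine each take 40,000.

Delphine receives 40,000.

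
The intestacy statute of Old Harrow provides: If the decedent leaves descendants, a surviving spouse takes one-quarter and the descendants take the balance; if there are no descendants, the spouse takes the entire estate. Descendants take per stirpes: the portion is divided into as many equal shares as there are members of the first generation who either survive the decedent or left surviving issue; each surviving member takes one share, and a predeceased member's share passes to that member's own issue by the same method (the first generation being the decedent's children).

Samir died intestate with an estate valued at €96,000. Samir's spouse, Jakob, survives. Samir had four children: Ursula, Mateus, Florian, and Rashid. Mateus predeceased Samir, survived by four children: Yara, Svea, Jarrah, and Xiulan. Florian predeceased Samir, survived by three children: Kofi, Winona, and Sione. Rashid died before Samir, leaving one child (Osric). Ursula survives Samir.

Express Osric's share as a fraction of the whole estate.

Osric receives 3/16 of the estate.

Jakob takes one-quarter of €96,000 = €24,000. The remaining €72,000 passes to the descendants.
The descendants' portion (€72,000) is divided into 4 shares of €18,000: Ursula takes €18,000; Mateus's €18,000 share passes to Mateus's issue; Florian's €18,000 share passes to Florian's issue; Rashid's €18,000 share passes to Rashid's issue.
Mateus's share (€18,000) is divided into 4 shares of €4,500: Yara, Svea, Jarrah, and Xiulan each take €4,500.
Florian's share (€18,000) is divided into 3 shares of €6,000: Kofi, Winona, and Sione each take €6,000.
Rashid's share (€18,000) passes entirely to Osric.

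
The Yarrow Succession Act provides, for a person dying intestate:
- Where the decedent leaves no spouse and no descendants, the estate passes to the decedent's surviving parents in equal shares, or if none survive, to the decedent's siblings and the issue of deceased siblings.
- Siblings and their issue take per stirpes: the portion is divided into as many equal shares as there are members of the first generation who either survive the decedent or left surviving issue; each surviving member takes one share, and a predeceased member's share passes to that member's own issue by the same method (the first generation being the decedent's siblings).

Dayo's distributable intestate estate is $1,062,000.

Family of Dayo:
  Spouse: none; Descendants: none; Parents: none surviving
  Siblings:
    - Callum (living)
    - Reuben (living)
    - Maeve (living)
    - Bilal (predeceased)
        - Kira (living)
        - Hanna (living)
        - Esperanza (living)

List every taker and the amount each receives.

Callum: $265,500; Reuben: $265,500; Maeve: $265,500; Kira: $88,500; Hanna: $88,500; Esperanza: $88,500

The entire $1,062,000 passes to the siblings and their issue.
That amount ($1,062,000) is divided into 4 shares of $265,500: Callum, Reuben, and Maeve each take $265,500; Bilal's $265,500 share passes to Bilal's issue.
Bilal's share ($265,500) is divided into 3 shares of $88,500: Kira, Hanna, and Esperanza each take $88,500.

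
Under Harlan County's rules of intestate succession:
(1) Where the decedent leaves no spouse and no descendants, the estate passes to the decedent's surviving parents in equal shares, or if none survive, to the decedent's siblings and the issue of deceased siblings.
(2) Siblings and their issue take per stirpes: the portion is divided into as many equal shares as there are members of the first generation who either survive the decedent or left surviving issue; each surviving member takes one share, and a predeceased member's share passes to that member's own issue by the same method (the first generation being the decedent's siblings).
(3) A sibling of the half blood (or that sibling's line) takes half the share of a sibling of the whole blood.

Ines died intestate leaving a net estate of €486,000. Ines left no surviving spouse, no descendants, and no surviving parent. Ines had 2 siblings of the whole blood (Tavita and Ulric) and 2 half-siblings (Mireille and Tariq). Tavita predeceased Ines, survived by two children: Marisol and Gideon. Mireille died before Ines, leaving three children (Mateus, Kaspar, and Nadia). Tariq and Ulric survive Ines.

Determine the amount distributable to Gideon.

Gideon receives €81,000.

The entire €486,000 passes to the siblings and their issue.
Counting each half-blood sibling's line as half a unit, there are 3 units in €486,000, so one unit is €162,000. Whole-blood lines (Tavita and Ulric) take €162,000 each; half-blood lines (Mireille and Tariq) take €81,000 each.
Tavita's share (€162,000) is divided into 2 shares of €81,000: Marisol and Gideon each take €81,000.
Mireille's share (€81,000) is divided into 3 shares of €27,000: Mateus, Kaspar, and Nadia each take €27,000.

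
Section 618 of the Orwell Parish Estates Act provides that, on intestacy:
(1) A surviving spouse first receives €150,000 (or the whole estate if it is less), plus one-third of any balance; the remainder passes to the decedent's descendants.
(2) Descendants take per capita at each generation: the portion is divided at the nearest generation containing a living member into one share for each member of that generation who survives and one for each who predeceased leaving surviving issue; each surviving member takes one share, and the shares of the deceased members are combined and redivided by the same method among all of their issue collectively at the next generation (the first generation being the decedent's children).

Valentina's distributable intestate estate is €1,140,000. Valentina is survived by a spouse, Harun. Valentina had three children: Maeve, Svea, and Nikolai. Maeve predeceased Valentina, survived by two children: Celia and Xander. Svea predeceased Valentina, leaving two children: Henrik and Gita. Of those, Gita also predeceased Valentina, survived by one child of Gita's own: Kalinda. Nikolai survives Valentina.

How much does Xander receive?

Harun first takes €150,000, leaving a balance of €990,000. Harun then takes one-third of the balance (€330,000), for a total of €480,000. The remaining €660,000 passes to the descendants.
The descendants' portion (€660,000) is divided at the children's generation into 3 shares of €220,000. Nikolai takes €220,000. The 2 shares of the deceased (Maeve and Svea) are combined into a pool of €440,000.
That pool (€440,000) is divided at the grandchildren's generation into 4 shares of €110,000. Celia, Xander, and Henrik each take €110,000. The remaining share for the deceased Gita (€110,000) is carried to the next generation.
That pool (€110,000) passes entirely to Kalinda, the sole taker at the great-grandchildren's generation.

Xander receives €110,000.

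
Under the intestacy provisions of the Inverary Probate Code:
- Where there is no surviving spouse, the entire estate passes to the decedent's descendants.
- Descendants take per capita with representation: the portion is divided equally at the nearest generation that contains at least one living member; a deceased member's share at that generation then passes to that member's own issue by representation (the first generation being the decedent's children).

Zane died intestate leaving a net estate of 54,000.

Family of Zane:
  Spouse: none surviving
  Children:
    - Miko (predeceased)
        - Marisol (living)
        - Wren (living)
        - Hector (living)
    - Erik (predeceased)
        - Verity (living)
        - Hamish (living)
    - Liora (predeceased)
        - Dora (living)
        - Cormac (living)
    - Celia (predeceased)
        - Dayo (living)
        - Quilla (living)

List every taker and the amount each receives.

The entire 54,000 passes to the descendants.
No child survives, so the initial division is made at the grandchildren's generation.
That amount (54,000) is divided into 9 shares of 6,000: Marisol, Wren, Hector, Verity, Hamish, Dora, Cormac, Dayo, and Quilla each take 6,000.

Marisol: 6,000; Wren: 6,000; Hector: 6,000; Verity: 6,000; Hamish: 6,000; Dora: 6,000; Cormac: 6,000; Dayo: 6,000; Quilla: 6,000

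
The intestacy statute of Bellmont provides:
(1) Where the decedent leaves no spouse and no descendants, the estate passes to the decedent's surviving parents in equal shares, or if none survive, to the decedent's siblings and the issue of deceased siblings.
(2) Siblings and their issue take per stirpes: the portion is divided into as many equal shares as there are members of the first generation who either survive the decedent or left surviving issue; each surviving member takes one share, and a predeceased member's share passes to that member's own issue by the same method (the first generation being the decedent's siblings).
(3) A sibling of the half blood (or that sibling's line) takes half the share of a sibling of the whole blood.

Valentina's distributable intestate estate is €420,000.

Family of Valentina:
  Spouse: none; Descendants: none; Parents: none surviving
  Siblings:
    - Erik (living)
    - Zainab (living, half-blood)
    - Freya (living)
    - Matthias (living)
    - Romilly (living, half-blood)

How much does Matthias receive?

Matthias receives €105,000.

The entire €420,000 passes to the siblings and their issue.
Counting each half-blood sibling's line as half a unit, there are 4 units in €420,000, so one unit is €105,000. Whole-blood lines (Erik, Freya, and Matthias) take €105,000 each; half-blood lines (Zainab and Romilly) take €52,500 each.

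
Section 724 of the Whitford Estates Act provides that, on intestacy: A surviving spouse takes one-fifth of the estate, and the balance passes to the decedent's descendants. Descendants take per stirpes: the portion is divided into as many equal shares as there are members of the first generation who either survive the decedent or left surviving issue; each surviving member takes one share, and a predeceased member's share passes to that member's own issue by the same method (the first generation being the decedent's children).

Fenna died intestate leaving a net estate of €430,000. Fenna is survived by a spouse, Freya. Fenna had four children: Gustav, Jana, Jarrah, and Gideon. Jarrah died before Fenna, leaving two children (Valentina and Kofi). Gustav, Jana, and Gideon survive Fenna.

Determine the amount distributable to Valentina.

Valentina receives €43,000.

Freya takes one-fifth of €430,000 = €86,000. The remaining €344,000 passes to the descendants.
The descendants' portion (€344,000) is divided into 4 shares of €86,000: Gustav, Jana, and Gideon each take €86,000; Jarrah's €86,000 share passes to Jarrah's issue.
Jarrah's share (€86,000) is divided into 2 shares of €43,000: Valentina and Kofi each take €43,000.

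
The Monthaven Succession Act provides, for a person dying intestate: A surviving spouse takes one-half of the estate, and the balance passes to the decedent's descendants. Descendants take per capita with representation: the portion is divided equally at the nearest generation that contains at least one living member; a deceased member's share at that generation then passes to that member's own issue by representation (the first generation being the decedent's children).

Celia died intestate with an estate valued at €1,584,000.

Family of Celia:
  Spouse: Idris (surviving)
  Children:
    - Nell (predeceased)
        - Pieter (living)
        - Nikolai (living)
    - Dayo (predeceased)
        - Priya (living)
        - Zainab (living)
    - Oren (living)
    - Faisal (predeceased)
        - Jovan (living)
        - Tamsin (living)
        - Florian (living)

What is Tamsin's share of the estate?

Idris takes one-half of €1,584,000 = €792,000. The remaining €792,000 passes to the descendants.
The descendants' portion (€792,000) is divided into 4 shares of €198,000: Oren takes €198,000; Nell's €198,000 share passes to Nell's issue; Dayo's €198,000 share passes to Dayo's issue; Faisal's €198,000 share passes to Faisal's issue.
Nell's share (€198,000) is divided into 2 shares of €99,000: Pieter and Nikolai each take €99,000.
Dayo's share (€198,000) is divided into 2 shares of €99,000: Priya and Zainab each take €99,000.
Faisal's share (€198,000) is divided into 3 shares of €66,000: Jovan, Tamsin, and Florian each take €66,000.

Tamsin receives €66,000.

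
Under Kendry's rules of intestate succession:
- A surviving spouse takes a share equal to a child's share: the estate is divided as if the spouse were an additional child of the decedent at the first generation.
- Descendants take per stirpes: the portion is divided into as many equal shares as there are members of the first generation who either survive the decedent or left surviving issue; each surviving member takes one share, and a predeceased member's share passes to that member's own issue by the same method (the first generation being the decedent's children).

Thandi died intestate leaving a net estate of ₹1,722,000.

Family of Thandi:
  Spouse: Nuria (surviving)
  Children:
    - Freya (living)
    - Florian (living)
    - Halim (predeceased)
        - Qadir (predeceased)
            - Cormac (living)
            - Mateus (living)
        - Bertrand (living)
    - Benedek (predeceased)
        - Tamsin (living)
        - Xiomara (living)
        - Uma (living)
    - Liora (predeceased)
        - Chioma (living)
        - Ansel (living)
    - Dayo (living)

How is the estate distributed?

Nuria: ₹246,000; Freya: ₹246,000; Florian: ₹246,000; Cormac: ₹61,500; Mateus: ₹61,500; Bertrand: ₹123,000; Tamsin: ₹82,000; Xiomara: ₹82,000; Uma: ₹82,000; Chioma: ₹123,000; Ansel: ₹123,000; Dayo: ₹246,000

The spouse counts as an additional share at the children's level, so there are 7 primary shares of ₹246,000. Nuria takes one such share (₹246,000).
The children's combined portion (₹1,476,000) is divided into 6 shares of ₹246,000: Freya, Florian, and Dayo each take ₹246,000; Halim's ₹246,000 share passes to Halim's issue; Benedek's ₹246,000 share passes to Benedek's issue; Liora's ₹246,000 share passes to Liora's issue.
Halim's share (₹246,000) is divided into 2 shares of ₹123,000: Bertrand takes ₹123,000; Qadir's ₹123,000 share passes to Qadir's issue.
Qadir's share (₹123,000) is divided into 2 shares of ₹61,500: Cormac and Mateus each take ₹61,500.
Benedek's share (₹246,000) is divided into 3 shares of ₹82,000: Tamsin, Xiomara, and Uma each take ₹82,000.
Liora's share (₹246,000) is divided into 2 shares of ₹123,000: Chioma and Ansel each take ₹123,000.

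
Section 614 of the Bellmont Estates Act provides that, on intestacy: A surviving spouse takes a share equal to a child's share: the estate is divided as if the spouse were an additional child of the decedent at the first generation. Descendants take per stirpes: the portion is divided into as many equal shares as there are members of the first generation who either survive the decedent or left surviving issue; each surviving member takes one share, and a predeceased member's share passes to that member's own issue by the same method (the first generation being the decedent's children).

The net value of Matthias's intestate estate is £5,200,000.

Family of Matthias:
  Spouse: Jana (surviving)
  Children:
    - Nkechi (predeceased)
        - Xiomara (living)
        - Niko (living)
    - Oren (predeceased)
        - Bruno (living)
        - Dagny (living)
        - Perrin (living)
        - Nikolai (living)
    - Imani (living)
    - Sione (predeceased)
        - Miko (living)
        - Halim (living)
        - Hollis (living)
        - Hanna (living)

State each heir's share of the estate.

Jana: £1,040,000; Xiomara: £520,000; Niko: £520,000; Bruno: £260,000; Dagny: £260,000; Perrin: £260,000; Nikolai: £260,000; Imani: £1,040,000; Miko: £260,000; Halim: £260,000; Hollis: £260,000; Hanna: £260,000

The spouse counts as an additional share at the children's level, so there are 5 primary shares of £1,040,000. Jana takes one such share (£1,040,000).
The children's combined portion (£4,160,000) is divided into 4 shares of £1,040,000: Imani takes £1,040,000; Nkechi's £1,040,000 share passes to Nkechi's issue; Oren's £1,040,000 share passes to Oren's issue; Sione's £1,040,000 share passes to Sione's issue.
Nkechi's share (£1,040,000) is divided into 2 shares of £520,000: Xiomara and Niko each take £520,000.
Oren's share (£1,040,000) is divided into 4 shares of £260,000: Bruno, Dagny, Perrin, and Nikolai each take £260,000.
Sione's share (£1,040,000) is divided into 4 shares of £260,000: Miko, Halim, Hollis, and Hanna each take £260,000.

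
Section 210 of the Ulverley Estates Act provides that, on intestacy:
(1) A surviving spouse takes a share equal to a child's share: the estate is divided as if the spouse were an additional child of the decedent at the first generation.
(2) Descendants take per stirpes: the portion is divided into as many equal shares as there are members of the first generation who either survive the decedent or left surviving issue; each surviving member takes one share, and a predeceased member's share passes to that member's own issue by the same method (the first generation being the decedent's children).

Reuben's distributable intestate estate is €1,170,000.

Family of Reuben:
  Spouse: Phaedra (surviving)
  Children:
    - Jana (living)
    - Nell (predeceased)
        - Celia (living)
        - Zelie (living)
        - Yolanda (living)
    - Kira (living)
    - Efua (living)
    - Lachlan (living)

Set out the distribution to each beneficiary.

Phaedra: €195,000; Jana: €195,000; Celia: €65,000; Zelie: €65,000; Yolanda: €65,000; Kira: €195,000; Efua: €195,000; Lachlan: €195,000

The spouse counts as an additional share at the children's level, so there are 6 primary shares of €195,000. Phaedra takes one such share (€195,000).
The children's combined portion (€975,000) is divided into 5 shares of €195,000: Jana, Kira, Efua, and Lachlan each take €195,000; Nell's €195,000 share passes to Nell's issue.
Nell's share (€195,000) is divided into 3 shares of €65,000: Celia, Zelie, and Yolanda each take €65,000.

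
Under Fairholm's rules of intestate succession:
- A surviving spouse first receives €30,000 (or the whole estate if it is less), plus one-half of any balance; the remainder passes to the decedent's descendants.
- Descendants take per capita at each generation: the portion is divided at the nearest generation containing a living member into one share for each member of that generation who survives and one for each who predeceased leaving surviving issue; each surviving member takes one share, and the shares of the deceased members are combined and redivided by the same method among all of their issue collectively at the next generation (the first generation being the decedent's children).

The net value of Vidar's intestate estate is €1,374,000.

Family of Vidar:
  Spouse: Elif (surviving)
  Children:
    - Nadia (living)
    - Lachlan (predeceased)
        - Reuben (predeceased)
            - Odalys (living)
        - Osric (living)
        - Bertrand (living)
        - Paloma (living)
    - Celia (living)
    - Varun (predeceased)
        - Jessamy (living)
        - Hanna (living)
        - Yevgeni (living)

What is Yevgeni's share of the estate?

Yevgeni receives €48,000.

Elif first takes €30,000, leaving a balance of €1,344,000. Elif then takes one-half of the balance (€672,000), for a total of €702,000. The remaining €672,000 passes to the descendants.
The descendants' portion (€672,000) is divided at the children's generation into 4 shares of €168,000. Nadia and Celia each take €168,000. The 2 shares of the deceased (Lachlan and Varun) are combined into a pool of €336,000.
That pool (€336,000) is divided at the grandchildren's generation into 7 shares of €48,000. Osric, Bertrand, Paloma, Jessamy, Hanna, and Yevgeni each take €48,000. The remaining share for the deceased Reuben (€48,000) is carried to the next generation.
That pool (€48,000) passes entirely to Odalys, the sole taker at the great-grandchildren's generation.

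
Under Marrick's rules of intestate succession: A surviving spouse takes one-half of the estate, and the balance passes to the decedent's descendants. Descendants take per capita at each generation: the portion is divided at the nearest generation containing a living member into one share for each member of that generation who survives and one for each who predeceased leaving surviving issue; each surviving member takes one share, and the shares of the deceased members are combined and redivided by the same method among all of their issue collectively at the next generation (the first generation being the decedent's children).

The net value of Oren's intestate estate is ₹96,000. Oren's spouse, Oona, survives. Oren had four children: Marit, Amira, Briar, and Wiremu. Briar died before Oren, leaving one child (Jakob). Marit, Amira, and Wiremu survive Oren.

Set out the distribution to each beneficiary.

Oona: ₹48,000; Marit: ₹12,000; Amira: ₹12,000; Jakob: ₹12,000; Wiremu: ₹12,000

Oona takes one-half of ₹96,000 = ₹48,000. The remaining ₹48,000 passes to the descendants.
The descendants' portion (₹48,000) is divided at the children's generation into 4 shares of ₹12,000. Marit, Amira, and Wiremu each take ₹12,000. The remaining share for the deceased Briar (₹12,000) is carried to the next generation.
That pool (₹12,000) passes entirely to Jakob, the sole taker at the grandchildren's generation.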